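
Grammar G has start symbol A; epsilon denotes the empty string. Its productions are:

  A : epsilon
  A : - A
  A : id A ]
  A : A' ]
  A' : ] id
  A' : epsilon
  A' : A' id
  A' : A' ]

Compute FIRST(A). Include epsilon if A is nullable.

A : epsilon contributes epsilon.
A : - A contributes {-}.
A : id A ] contributes {id}.
From A : A' ]: A' nullable, take FIRST(A') ∪ {]} = { ], id }.
Union: FIRST(A) = { -, ], id, epsilon }.

{ -, ], id, epsilon }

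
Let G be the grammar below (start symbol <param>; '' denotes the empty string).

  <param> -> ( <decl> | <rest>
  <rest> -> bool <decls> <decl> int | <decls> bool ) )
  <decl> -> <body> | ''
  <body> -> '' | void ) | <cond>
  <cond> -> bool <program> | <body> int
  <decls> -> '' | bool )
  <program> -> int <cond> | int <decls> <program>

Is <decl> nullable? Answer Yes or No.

<decl> has an ''-production, so <decl> ⇒ ''.

Yes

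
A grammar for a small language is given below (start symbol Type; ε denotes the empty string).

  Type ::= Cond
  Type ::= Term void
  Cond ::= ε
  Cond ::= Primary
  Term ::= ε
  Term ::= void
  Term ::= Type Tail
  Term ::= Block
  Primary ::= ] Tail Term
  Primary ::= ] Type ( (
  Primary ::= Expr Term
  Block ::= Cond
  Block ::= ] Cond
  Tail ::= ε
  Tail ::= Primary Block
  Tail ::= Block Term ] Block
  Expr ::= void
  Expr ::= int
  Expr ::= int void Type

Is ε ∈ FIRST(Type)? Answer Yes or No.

Type ::= Cond and each of Cond is nullable, so Type ⇒* ε.

Yes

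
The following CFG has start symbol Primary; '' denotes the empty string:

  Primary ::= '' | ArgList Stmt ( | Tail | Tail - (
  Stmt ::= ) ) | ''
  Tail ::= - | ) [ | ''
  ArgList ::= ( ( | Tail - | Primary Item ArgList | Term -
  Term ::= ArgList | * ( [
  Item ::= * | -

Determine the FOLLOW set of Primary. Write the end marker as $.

Primary is the start symbol, so $ ∈ FOLLOW(Primary).
In ArgList ::= Primary Item ArgList: add FIRST(Item ArgList) = { *, - }.
Union: FOLLOW(Primary) = { $, *, - }.

{ $, *, - }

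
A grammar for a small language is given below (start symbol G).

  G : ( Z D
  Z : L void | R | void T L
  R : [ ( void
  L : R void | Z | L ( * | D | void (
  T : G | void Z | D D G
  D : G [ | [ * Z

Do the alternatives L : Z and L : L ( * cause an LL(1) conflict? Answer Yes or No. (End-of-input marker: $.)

FIRST(Z) = { (, [, void } and FIRST(L ( *) = { (, [, void }.
Both contain (, so the two alternatives are not disjoint — LL(1) conflict.

Yes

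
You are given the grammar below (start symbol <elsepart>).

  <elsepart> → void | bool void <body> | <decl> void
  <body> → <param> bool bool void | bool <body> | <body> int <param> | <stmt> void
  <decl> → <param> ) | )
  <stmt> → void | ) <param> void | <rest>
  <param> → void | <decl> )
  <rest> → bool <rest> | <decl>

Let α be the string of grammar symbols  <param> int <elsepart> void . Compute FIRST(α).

Add FIRST(<param>) = { ), void }; <param> is not nullable, stop.

{ ), void }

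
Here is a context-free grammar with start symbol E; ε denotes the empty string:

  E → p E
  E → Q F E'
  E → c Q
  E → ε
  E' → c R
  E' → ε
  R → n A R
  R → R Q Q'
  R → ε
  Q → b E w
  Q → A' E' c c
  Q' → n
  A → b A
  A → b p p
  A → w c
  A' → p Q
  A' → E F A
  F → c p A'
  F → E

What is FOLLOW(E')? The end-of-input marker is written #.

{ #, b, c, p, w }

In E → Q F E': E' is at the end, add FOLLOW(E) = { #, b, c, p, w }.
In Q → A' E' c c: add FIRST(c c) = { c }.
Union: FOLLOW(E') = { #, b, c, p, w }.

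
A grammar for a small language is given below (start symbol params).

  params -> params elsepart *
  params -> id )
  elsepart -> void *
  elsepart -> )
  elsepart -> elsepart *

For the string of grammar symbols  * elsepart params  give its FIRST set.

{ * }

* is a terminal; add {*} and stop.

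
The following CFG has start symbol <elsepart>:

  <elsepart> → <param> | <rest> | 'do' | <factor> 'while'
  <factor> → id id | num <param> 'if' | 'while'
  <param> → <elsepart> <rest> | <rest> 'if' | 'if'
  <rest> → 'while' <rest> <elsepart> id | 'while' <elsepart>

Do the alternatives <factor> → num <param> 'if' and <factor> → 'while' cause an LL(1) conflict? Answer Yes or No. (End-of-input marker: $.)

No

FIRST(num <param> 'if') = { num } and FIRST('while') = { 'while' }.
The FIRST sets are disjoint and neither alternative is nullable — no conflict.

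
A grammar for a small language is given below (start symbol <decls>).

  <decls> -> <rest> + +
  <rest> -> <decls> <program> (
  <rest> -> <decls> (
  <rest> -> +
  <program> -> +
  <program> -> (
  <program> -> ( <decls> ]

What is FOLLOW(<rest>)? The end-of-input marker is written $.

{ + }

In <decls> -> <rest> + +: add FIRST(+ +) = { + }.
Union: FOLLOW(<rest>) = { + }.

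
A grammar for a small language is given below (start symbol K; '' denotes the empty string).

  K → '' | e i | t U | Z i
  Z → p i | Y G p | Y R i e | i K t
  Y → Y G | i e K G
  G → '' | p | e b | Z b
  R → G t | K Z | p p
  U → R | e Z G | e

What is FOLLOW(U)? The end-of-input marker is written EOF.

{ EOF, e, i, p, t }

In K → t U: U is at the end, add FOLLOW(K) = { EOF, e, i, p, t }.
Union: FOLLOW(U) = { EOF, e, i, p, t }.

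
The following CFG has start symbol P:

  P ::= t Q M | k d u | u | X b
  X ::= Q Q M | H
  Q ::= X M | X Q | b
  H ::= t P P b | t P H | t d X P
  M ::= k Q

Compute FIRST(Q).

From Q ::= X M: add FIRST(X) = { b, t }.
From Q ::= X Q: add FIRST(X) = { b, t }.
Q ::= b contributes {b}.
Union: FIRST(Q) = { b, t }.

{ b, t }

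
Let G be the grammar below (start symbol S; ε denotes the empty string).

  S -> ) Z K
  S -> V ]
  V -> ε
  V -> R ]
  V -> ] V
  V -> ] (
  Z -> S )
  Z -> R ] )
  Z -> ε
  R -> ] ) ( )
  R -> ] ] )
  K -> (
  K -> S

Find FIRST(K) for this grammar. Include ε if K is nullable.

{ (, ), ] }

K -> ( contributes {(}.
From K -> S: add FIRST(S) = { ), ] }.
Union: FIRST(K) = { (, ), ] }.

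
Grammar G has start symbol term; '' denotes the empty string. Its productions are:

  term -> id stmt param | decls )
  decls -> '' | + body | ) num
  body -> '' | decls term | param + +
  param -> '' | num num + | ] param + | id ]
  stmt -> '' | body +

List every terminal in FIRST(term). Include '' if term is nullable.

term -> id stmt param contributes {id}.
From term -> decls ): decls nullable, take FIRST(decls) ∪ {)} = { ), + }.
Union: FIRST(term) = { ), +, id }.

{ ), +, id }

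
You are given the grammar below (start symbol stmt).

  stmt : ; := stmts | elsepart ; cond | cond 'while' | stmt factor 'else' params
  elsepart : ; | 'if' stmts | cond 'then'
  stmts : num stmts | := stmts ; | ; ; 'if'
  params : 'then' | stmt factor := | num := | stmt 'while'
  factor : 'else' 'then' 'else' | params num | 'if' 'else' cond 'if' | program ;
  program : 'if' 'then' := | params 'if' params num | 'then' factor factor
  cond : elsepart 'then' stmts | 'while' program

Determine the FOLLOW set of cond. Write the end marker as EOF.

{ EOF, 'else', 'if', 'then', 'while', ;, num }

In stmt : elsepart ; cond: cond is at the end, add FOLLOW(stmt) = { EOF, 'else', 'if', 'then', 'while', ;, num }.
In stmt : cond 'while': add FIRST('while') = { 'while' }.
In elsepart : cond 'then': add FIRST('then') = { 'then' }.
In factor : 'if' 'else' cond 'if': add FIRST('if') = { 'if' }.
Union: FOLLOW(cond) = { EOF, 'else', 'if', 'then', 'while', ;, num }.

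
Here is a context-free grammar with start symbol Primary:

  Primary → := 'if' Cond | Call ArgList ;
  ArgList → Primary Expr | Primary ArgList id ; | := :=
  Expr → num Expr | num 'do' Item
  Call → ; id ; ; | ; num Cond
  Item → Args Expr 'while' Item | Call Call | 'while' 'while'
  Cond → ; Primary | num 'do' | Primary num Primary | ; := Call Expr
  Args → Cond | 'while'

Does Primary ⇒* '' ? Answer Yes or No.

No

No nonterminal in this grammar is nullable.
No production of Primary has an RHS whose symbols are all nullable, so Primary is not nullable.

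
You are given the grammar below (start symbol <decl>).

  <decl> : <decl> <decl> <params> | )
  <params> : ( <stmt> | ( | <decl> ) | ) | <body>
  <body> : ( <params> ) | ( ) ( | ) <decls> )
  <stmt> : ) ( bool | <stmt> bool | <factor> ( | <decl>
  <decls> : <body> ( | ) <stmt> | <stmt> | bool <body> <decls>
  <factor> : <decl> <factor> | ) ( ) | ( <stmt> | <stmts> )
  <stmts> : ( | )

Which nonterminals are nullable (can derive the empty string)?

{ } (none)

No nonterminal has an empty production or an RHS whose symbols are all nullable.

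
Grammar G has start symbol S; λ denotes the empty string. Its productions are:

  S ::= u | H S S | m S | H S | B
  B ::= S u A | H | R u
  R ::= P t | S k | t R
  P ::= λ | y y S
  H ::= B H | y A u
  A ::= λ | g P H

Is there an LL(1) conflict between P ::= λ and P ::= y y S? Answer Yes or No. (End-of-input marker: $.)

FIRST(λ) = { λ } and FIRST(y y S) = { y }.
The first alternative is nullable and FOLLOW(P) = { m, t, u, y } shares y with FIRST of the second — conflict.

Yes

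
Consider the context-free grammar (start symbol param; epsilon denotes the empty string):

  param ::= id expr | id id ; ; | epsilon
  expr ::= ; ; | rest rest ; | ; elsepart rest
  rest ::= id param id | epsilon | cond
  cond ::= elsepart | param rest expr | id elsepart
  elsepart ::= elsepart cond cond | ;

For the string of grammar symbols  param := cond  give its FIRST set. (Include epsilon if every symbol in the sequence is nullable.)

{ :=, id }

Add FIRST(param)\{epsilon} = { id }; param is nullable, continue.
:= is a terminal; add {:=} and stop.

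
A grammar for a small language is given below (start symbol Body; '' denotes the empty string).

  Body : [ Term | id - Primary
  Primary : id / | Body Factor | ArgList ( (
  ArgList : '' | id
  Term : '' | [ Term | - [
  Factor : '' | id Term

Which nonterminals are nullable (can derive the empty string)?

Directly nullable (have an ''-production): ArgList, Term, Factor.
No other nonterminal has a production whose RHS symbols are all nullable.

{ ArgList, Factor, Term }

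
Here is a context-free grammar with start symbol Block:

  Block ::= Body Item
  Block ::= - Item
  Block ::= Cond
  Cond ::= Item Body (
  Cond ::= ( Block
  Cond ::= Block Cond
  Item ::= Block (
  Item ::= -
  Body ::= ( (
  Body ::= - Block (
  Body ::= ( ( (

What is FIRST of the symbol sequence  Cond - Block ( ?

{ (, - }

Add FIRST(Cond) = { (, - }; Cond is not nullable, stop.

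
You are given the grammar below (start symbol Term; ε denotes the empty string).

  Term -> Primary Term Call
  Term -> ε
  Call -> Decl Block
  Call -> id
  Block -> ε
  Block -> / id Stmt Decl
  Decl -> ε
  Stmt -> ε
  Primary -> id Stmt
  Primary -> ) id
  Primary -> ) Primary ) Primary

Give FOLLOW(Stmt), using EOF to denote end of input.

{ EOF, ), /, id }

In Block -> / id Stmt Decl: add FIRST(Decl)\{ε} = {  }.
  Since Decl is nullable, also add FOLLOW(Block) = { EOF, /, id }.
In Primary -> id Stmt: Stmt is at the end, add FOLLOW(Primary) = { EOF, ), /, id }.
Union: FOLLOW(Stmt) = { EOF, ), /, id }.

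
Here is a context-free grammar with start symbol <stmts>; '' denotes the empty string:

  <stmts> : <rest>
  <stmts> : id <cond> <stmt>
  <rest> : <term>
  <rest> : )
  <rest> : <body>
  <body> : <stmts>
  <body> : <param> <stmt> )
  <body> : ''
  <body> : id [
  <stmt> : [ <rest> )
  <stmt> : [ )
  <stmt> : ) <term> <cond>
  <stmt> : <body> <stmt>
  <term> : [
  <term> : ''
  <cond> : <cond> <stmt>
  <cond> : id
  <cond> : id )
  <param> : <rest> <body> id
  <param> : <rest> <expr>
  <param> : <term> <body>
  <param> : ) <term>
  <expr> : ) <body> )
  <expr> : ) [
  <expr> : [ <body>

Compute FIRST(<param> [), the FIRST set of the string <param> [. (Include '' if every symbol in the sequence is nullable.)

{ ), [, id }

Add FIRST(<param>)\{''} = { ), [, id }; <param> is nullable, continue.
[ is a terminal; add {[} and stop.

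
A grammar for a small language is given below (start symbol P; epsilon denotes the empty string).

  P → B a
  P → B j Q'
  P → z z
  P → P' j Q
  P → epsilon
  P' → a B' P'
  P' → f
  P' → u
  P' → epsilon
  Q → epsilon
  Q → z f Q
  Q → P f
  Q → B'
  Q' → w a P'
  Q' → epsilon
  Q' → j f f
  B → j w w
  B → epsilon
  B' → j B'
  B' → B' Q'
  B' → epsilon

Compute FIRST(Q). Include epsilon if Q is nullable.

Q → epsilon contributes epsilon.
Q → z f Q contributes {z}.
From Q → P f: P nullable, take FIRST(P) ∪ {f} = { a, f, j, u, z }.
From Q → B': add FIRST(B') = { j, w, epsilon } (including epsilon since B' is nullable).
Union: FIRST(Q) = { a, f, j, u, w, z, epsilon }.

{ a, f, j, u, w, z, epsilon }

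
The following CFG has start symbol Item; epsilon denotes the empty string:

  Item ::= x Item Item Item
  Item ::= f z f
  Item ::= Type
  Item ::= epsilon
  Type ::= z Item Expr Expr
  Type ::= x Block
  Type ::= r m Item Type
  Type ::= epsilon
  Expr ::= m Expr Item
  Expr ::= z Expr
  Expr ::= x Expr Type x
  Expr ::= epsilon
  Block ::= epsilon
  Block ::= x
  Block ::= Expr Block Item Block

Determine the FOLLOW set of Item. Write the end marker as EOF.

Item is the start symbol, so EOF ∈ FOLLOW(Item).
In Item ::= x Item Item Item: add FIRST(Item Item)\{epsilon} = { f, r, x, z }.
  Since Item Item is nullable, also add FOLLOW(Item) = { EOF, f, m, r, x, z }.
In Item ::= x Item Item Item: add FIRST(Item)\{epsilon} = { f, r, x, z }.
  Since Item is nullable, also add FOLLOW(Item) = { EOF, f, m, r, x, z }.
In Item ::= x Item Item Item: Item is at the end, add FOLLOW(Item) = { EOF, f, m, r, x, z }.
In Type ::= z Item Expr Expr: add FIRST(Expr Expr)\{epsilon} = { m, x, z }.
  Since Expr Expr is nullable, also add FOLLOW(Type) = { EOF, f, m, r, x, z }.
In Type ::= r m Item Type: add FIRST(Type)\{epsilon} = { r, x, z }.
  Since Type is nullable, also add FOLLOW(Type) = { EOF, f, m, r, x, z }.
In Expr ::= m Expr Item: Item is at the end, add FOLLOW(Expr) = { EOF, f, m, r, x, z }.
In Block ::= Expr Block Item Block: add FIRST(Block)\{epsilon} = { f, m, r, x, z }.
  Since Block is nullable, also add FOLLOW(Block) = { EOF, f, m, r, x, z }.
Union: FOLLOW(Item) = { EOF, f, m, r, x, z }.

{ EOF, f, m, r, x, z }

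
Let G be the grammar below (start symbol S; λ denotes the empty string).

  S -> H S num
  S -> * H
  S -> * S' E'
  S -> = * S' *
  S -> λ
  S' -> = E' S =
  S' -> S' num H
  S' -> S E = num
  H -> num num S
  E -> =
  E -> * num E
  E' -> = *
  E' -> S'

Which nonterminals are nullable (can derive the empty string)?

Directly nullable (have an λ-production): S.
No other nonterminal has a production whose RHS symbols are all nullable.

{ S }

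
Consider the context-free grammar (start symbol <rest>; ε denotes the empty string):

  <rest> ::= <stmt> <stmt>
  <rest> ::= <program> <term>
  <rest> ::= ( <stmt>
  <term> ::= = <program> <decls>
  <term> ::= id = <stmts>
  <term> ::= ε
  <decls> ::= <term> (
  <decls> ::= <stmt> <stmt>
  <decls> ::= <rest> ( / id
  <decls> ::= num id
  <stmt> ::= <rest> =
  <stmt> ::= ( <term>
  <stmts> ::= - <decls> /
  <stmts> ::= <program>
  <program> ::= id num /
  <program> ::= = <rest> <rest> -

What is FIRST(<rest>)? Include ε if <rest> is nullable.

From <rest> ::= <stmt> <stmt>: add FIRST(<stmt>) = { (, =, id }.
From <rest> ::= <program> <term>: add FIRST(<program>) = { =, id }.
<rest> ::= ( <stmt> contributes {(}.
Union: FIRST(<rest>) = { (, =, id }.

{ (, =, id }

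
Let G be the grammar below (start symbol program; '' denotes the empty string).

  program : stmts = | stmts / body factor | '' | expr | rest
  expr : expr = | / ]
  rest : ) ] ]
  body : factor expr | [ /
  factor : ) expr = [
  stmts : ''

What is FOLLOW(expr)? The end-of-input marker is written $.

In program : expr: expr is at the end, add FOLLOW(program) = { $ }.
In expr : expr =: add FIRST(=) = { = }.
In body : factor expr: expr is at the end, add FOLLOW(body) = { ) }.
In factor : ) expr = [: add FIRST(= [) = { = }.
Union: FOLLOW(expr) = { $, ), = }.

{ $, ), = }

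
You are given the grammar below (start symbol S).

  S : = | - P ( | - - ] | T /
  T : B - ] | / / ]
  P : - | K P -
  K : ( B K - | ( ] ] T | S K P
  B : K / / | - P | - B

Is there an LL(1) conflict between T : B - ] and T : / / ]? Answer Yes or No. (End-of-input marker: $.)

FIRST(B - ]) = { (, -, /, = } and FIRST(/ / ]) = { / }.
Both contain /, so the two alternatives are not disjoint — LL(1) conflict.

Yes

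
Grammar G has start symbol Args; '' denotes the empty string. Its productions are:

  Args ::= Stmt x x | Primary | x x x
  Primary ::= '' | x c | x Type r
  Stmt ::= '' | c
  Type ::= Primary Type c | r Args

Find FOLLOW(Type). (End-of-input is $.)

{ c, r }

In Primary ::= x Type r: add FIRST(r) = { r }.
In Type ::= Primary Type c: add FIRST(c) = { c }.
Union: FOLLOW(Type) = { c, r }.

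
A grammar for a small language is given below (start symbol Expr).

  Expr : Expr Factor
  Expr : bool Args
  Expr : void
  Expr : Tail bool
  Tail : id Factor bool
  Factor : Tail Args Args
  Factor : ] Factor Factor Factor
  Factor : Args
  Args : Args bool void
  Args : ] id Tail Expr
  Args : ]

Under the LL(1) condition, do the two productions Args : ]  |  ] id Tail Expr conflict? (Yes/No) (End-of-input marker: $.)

Yes

FIRST(]) = { ] } and FIRST(] id Tail Expr) = { ] }.
Both contain ], so the two alternatives are not disjoint — LL(1) conflict.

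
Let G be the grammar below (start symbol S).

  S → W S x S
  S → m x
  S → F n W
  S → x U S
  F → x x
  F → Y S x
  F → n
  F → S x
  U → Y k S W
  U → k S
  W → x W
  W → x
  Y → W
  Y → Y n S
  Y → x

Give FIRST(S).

{ m, n, x }

From S → W S x S: add FIRST(W) = { x }.
S → m x contributes {m}.
From S → F n W: add FIRST(F) = { m, n, x }.
S → x U S contributes {x}.
Union: FIRST(S) = { m, n, x }.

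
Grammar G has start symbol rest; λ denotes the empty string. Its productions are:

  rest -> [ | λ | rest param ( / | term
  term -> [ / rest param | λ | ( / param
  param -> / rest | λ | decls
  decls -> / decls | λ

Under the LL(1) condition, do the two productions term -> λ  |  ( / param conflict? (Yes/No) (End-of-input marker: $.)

FIRST(λ) = { λ } and FIRST(( / param) = { ( }.
The first alternative is nullable and FOLLOW(term) = { $, (, / } shares ( with FIRST of the second — conflict.

Yes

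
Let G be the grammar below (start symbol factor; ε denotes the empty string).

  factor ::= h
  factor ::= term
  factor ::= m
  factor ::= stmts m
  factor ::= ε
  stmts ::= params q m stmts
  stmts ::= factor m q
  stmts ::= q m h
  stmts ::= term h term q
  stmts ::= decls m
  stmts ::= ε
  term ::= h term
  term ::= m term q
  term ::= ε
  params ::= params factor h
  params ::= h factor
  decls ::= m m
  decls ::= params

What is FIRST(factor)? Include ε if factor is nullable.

factor ::= h contributes {h}.
From factor ::= term: add FIRST(term) = { h, m, ε } (including ε since term is nullable).
factor ::= m contributes {m}.
From factor ::= stmts m: stmts nullable, take FIRST(stmts) ∪ {m} = { h, m, q }.
factor ::= ε contributes ε.
Union: FIRST(factor) = { h, m, q, ε }.

{ h, m, q, ε }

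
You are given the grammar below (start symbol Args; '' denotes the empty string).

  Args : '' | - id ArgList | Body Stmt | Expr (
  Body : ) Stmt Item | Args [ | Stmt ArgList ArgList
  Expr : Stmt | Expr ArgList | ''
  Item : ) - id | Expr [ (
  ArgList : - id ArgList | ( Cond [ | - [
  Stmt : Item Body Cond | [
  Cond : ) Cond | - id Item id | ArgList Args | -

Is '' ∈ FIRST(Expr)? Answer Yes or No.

Yes

Expr has an ''-production, so Expr ⇒ ''.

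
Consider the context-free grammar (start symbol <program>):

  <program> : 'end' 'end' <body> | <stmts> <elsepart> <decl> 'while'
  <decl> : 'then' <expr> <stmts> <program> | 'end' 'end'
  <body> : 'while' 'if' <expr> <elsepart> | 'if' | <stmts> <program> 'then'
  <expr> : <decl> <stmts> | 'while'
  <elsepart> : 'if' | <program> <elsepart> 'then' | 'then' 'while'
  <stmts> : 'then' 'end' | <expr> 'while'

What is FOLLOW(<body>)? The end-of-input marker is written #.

{ #, 'end', 'if', 'then', 'while' }

In <program> : 'end' 'end' <body>: <body> is at the end, add FOLLOW(<program>) = { #, 'end', 'if', 'then', 'while' }.
Union: FOLLOW(<body>) = { #, 'end', 'if', 'then', 'while' }.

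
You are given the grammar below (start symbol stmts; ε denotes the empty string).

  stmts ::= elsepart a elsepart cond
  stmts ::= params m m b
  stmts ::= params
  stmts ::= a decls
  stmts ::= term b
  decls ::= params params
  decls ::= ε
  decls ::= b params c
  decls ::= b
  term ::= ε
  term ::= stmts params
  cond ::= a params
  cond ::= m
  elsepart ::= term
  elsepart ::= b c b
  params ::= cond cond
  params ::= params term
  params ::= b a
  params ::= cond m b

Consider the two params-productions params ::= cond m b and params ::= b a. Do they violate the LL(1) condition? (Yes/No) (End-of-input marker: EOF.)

FIRST(cond m b) = { a, m } and FIRST(b a) = { b }.
The FIRST sets are disjoint and neither alternative is nullable — no conflict.

No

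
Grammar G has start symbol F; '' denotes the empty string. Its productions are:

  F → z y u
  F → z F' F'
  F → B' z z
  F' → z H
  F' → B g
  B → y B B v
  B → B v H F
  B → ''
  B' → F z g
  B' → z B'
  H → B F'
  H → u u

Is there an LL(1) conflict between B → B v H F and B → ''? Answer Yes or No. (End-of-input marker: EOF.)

FIRST(B v H F) = { v, y } and FIRST('') = { '' }.
The second alternative is nullable and FOLLOW(B) = { g, v, y, z } shares v with FIRST of the first — conflict.

Yes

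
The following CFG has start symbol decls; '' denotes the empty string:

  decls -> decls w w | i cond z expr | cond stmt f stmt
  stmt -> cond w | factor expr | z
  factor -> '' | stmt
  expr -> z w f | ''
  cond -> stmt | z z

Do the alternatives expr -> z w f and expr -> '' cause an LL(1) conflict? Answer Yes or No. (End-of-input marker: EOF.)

FIRST(z w f) = { z } and FIRST('') = { '' }.
The second alternative is nullable and FOLLOW(expr) = { EOF, f, w, z } shares z with FIRST of the first — conflict.

Yes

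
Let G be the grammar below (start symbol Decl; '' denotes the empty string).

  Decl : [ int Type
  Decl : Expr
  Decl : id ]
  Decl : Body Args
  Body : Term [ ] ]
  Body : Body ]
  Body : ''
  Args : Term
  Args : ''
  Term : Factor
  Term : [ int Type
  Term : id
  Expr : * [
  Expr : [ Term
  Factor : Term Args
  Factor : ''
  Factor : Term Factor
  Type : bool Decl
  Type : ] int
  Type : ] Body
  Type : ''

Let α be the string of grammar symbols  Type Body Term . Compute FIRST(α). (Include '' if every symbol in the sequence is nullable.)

{ [, ], bool, id, '' }

Add FIRST(Type)\{''} = { ], bool }; Type is nullable, continue.
Add FIRST(Body)\{''} = { [, ], id }; Body is nullable, continue.
Add FIRST(Term)\{''} = { [, id }; Term is nullable, continue.
Every symbol is nullable, so include ''.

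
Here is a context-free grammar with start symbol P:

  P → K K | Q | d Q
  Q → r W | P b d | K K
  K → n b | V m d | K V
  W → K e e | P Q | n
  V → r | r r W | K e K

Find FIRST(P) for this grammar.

{ d, n, r }

From P → K K: add FIRST(K) = { n, r }.
From P → Q: add FIRST(Q) = { d, n, r }.
P → d Q contributes {d}.
Union: FIRST(P) = { d, n, r }.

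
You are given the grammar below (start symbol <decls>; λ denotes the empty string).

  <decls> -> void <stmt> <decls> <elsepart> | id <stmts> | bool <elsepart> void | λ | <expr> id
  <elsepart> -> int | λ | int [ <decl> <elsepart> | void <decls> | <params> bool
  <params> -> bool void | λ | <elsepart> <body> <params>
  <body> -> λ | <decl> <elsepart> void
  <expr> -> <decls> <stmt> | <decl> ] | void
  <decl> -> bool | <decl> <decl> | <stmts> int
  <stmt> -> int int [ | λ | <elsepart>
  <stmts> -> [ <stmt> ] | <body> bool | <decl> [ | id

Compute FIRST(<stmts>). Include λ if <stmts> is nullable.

{ [, bool, id }

<stmts> -> [ <stmt> ] contributes {[}.
From <stmts> -> <body> bool: <body> nullable, take FIRST(<body>) ∪ {bool} = { [, bool, id }.
From <stmts> -> <decl> [: add FIRST(<decl>) = { [, bool, id }.
<stmts> -> id contributes {id}.
Union: FIRST(<stmts>) = { [, bool, id }.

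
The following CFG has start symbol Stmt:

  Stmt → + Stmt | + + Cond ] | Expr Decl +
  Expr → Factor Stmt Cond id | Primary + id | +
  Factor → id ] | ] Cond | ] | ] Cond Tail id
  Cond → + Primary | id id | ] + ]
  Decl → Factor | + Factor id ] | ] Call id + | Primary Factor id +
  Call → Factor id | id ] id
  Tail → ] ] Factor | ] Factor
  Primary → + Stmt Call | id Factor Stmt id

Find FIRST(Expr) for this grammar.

From Expr → Factor Stmt Cond id: add FIRST(Factor) = { ], id }.
From Expr → Primary + id: add FIRST(Primary) = { +, id }.
Expr → + contributes {+}.
Union: FIRST(Expr) = { +, ], id }.

{ +, ], id }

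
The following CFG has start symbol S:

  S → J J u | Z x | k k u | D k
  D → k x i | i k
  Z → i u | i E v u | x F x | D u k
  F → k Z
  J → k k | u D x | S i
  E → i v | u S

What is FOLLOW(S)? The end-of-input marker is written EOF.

{ EOF, i, v }

S is the start symbol, so EOF ∈ FOLLOW(S).
In J → S i: add FIRST(i) = { i }.
In E → u S: S is at the end, add FOLLOW(E) = { v }.
Union: FOLLOW(S) = { EOF, i, v }.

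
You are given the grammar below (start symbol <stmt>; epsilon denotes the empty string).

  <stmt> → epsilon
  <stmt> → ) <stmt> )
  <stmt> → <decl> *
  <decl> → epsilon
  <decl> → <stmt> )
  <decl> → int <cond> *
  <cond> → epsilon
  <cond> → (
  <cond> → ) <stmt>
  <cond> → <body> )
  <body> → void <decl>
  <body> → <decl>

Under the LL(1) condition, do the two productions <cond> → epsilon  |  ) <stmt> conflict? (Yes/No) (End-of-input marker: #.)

FIRST(epsilon) = { epsilon } and FIRST() <stmt>) = { ) }.
The first is nullable but FOLLOW(<cond>) = { * } is disjoint from FIRST of the second.

No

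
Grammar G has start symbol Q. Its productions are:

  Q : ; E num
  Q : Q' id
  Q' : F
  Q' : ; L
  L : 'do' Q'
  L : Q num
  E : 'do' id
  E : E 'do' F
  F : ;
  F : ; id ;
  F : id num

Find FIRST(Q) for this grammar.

Q : ; E num contributes {;}.
From Q : Q' id: add FIRST(Q') = { ;, id }.
Union: FIRST(Q) = { ;, id }.

{ ;, id }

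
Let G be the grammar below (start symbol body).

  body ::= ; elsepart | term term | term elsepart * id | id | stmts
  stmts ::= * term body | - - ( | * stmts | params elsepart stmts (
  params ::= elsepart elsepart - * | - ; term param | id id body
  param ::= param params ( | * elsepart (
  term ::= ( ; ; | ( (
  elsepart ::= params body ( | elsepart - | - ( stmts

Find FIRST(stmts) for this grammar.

stmts ::= * term body contributes {*}.
stmts ::= - - ( contributes {-}.
stmts ::= * stmts contributes {*}.
From stmts ::= params elsepart stmts (: add FIRST(params) = { -, id }.
Union: FIRST(stmts) = { *, -, id }.

{ *, -, id }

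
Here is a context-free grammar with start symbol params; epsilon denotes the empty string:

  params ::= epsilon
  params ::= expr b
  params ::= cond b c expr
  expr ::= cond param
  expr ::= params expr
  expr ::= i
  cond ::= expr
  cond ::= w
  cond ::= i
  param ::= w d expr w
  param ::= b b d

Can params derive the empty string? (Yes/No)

Yes

params has an epsilon-production, so params ⇒ epsilon.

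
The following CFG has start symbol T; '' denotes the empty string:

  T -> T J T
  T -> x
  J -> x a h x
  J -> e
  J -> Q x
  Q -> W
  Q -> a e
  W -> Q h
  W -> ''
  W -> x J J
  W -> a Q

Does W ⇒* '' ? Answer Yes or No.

Yes

W has an ''-production, so W ⇒ ''.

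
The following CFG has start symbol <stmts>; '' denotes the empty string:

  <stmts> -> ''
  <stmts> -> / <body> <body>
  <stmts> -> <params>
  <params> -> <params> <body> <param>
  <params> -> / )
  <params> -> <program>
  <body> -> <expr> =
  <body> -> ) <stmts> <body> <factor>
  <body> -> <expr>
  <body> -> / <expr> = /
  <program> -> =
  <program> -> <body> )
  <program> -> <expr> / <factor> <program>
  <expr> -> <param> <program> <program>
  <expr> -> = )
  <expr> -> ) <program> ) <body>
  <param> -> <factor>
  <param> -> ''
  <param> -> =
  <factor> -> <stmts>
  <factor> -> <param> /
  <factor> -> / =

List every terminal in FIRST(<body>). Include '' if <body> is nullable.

{ ), /, = }

From <body> -> <expr> =: add FIRST(<expr>) = { ), /, = }.
<body> -> ) <stmts> <body> <factor> contributes {)}.
From <body> -> <expr>: add FIRST(<expr>) = { ), /, = }.
<body> -> / <expr> = / contributes {/}.
Union: FIRST(<body>) = { ), /, = }.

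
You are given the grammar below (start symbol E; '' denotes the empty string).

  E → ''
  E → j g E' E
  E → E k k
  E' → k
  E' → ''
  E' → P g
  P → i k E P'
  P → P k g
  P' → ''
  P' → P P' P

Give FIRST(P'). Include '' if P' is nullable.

{ i, '' }

P' → '' contributes ''.
From P' → P P' P: add FIRST(P) = { i }.
Union: FIRST(P') = { i, '' }.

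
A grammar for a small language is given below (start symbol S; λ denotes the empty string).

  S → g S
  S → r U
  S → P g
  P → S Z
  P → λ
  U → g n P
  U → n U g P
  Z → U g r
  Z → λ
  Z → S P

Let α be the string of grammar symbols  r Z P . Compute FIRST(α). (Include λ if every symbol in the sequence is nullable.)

r is a terminal; add {r} and stop.

{ r }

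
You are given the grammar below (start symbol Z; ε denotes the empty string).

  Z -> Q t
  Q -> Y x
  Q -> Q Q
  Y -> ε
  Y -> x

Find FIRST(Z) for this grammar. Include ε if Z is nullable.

{ x }

From Z -> Q t: add FIRST(Q) = { x }.
Union: FIRST(Z) = { x }.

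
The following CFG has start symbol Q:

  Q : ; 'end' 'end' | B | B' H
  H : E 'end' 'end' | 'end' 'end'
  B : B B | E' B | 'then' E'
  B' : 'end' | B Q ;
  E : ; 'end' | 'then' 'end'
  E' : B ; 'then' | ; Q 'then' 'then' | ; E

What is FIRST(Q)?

{ 'end', 'then', ; }

Q : ; 'end' 'end' contributes {;}.
From Q : B: add FIRST(B) = { 'then', ; }.
From Q : B' H: add FIRST(B') = { 'end', 'then', ; }.
Union: FIRST(Q) = { 'end', 'then', ; }.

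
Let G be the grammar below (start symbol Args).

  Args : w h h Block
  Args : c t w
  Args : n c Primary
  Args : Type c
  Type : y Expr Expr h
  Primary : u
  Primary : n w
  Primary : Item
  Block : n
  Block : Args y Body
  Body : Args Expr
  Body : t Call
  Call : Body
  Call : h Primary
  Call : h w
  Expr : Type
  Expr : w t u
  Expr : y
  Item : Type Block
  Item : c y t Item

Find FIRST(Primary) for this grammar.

Primary : u contributes {u}.
Primary : n w contributes {n}.
From Primary : Item: add FIRST(Item) = { c, y }.
Union: FIRST(Primary) = { c, n, u, y }.

{ c, n, u, y }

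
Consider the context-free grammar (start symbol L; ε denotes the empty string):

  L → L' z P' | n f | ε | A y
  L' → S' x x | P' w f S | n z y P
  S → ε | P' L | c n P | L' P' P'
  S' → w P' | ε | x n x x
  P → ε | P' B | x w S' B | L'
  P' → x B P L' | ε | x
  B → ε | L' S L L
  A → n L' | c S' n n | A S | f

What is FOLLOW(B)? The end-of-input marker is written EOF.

In P → P' B: B is at the end, add FOLLOW(P) = { EOF, c, f, n, w, x, y, z }.
In P → x w S' B: B is at the end, add FOLLOW(P) = { EOF, c, f, n, w, x, y, z }.
In P' → x B P L': add FIRST(P L') = { n, w, x }.
Union: FOLLOW(B) = { EOF, c, f, n, w, x, y, z }.

{ EOF, c, f, n, w, x, y, z }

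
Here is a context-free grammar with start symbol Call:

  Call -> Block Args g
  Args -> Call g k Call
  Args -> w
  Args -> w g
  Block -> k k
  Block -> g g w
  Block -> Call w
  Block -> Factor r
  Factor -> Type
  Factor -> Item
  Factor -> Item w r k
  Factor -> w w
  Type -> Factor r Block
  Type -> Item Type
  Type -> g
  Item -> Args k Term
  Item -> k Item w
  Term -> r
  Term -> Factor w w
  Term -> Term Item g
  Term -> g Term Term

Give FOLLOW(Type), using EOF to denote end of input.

{ r, w }

In Factor -> Type: Type is at the end, add FOLLOW(Factor) = { r, w }.
In Type -> Item Type: Type is at the end, add FOLLOW(Type) = { r, w }.
Union: FOLLOW(Type) = { r, w }.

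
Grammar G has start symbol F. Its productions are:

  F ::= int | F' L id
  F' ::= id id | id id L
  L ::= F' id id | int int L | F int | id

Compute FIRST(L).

From L ::= F' id id: add FIRST(F') = { id }.
L ::= int int L contributes {int}.
From L ::= F int: add FIRST(F) = { id, int }.
L ::= id contributes {id}.
Union: FIRST(L) = { id, int }.

{ id, int }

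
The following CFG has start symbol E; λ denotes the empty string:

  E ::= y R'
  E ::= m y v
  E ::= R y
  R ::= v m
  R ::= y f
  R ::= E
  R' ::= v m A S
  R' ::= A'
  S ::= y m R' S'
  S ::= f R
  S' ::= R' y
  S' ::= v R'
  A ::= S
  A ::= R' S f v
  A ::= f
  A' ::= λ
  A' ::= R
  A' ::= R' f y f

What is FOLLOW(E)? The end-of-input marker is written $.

{ $, f, m, v, y }

E is the start symbol, so $ ∈ FOLLOW(E).
In R ::= E: E is at the end, add FOLLOW(R) = { $, f, m, v, y }.
Union: FOLLOW(E) = { $, f, m, v, y }.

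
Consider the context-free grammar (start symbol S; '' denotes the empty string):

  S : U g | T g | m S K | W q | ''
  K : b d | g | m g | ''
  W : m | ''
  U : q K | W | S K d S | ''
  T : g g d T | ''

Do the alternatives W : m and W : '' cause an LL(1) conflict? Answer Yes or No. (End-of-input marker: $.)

No

FIRST(m) = { m } and FIRST('') = { '' }.
The second is nullable but FOLLOW(W) = { g, q } is disjoint from FIRST of the first.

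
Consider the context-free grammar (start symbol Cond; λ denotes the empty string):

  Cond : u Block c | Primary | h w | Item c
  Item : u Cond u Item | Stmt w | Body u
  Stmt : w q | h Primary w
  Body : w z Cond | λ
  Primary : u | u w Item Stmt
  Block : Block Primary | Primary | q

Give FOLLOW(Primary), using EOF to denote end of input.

{ EOF, c, u, w }

In Cond : Primary: Primary is at the end, add FOLLOW(Cond) = { EOF, u }.
In Stmt : h Primary w: add FIRST(w) = { w }.
In Block : Block Primary: Primary is at the end, add FOLLOW(Block) = { c, u }.
In Block : Primary: Primary is at the end, add FOLLOW(Block) = { c, u }.
Union: FOLLOW(Primary) = { EOF, c, u, w }.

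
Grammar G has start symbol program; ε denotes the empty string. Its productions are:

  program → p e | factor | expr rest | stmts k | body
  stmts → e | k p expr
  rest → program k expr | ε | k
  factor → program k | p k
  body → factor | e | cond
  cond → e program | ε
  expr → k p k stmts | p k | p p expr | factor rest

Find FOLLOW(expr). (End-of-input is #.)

In program → expr rest: add FIRST(rest)\{ε} = { e, k, p }.
  Since rest is nullable, also add FOLLOW(program) = { #, k }.
In stmts → k p expr: expr is at the end, add FOLLOW(stmts) = { #, e, k, p }.
In rest → program k expr: expr is at the end, add FOLLOW(rest) = { #, e, k, p }.
In expr → p p expr: expr is at the end, add FOLLOW(expr) = { #, e, k, p }.
Union: FOLLOW(expr) = { #, e, k, p }.

{ #, e, k, p }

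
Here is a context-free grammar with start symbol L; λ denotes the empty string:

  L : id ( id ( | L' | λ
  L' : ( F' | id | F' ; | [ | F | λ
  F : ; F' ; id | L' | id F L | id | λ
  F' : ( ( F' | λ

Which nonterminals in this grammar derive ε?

{ F, F', L, L' }

Directly nullable (have an λ-production): L, L', F, F'.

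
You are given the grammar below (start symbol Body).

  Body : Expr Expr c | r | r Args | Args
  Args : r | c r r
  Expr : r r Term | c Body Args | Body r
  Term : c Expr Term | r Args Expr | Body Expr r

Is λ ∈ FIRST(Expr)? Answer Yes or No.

No

No nonterminal in this grammar is nullable.
No production of Expr has an RHS whose symbols are all nullable, so Expr is not nullable.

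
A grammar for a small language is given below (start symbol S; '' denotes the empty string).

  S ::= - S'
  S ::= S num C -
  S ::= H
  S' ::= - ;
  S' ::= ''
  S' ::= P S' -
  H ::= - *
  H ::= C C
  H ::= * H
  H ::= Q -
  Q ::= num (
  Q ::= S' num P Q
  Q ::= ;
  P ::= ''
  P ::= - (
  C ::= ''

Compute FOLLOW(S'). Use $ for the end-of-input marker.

{ $, -, num }

In S ::= - S': S' is at the end, add FOLLOW(S) = { $, num }.
In S' ::= P S' -: add FIRST(-) = { - }.
In Q ::= S' num P Q: add FIRST(num P Q) = { num }.
Union: FOLLOW(S') = { $, -, num }.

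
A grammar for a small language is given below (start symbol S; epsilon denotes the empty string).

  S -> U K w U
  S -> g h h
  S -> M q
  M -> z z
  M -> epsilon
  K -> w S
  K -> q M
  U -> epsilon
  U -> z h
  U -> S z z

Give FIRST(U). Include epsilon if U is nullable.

{ g, q, w, z, epsilon }

U -> epsilon contributes epsilon.
U -> z h contributes {z}.
From U -> S z z: add FIRST(S) = { g, q, w, z }.
Union: FIRST(U) = { g, q, w, z, epsilon }.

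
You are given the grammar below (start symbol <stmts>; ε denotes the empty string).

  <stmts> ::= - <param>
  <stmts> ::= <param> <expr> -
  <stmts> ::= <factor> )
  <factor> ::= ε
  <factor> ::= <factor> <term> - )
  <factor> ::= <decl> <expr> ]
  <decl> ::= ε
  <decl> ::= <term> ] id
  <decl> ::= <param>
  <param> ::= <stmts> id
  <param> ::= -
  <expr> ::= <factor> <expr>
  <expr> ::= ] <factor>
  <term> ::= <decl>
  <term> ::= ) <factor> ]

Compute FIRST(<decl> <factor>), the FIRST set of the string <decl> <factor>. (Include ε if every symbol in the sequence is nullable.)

{ ), -, ], ε }

Add FIRST(<decl>)\{ε} = { ), -, ] }; <decl> is nullable, continue.
Add FIRST(<factor>)\{ε} = { ), -, ] }; <factor> is nullable, continue.
Every symbol is nullable, so include ε.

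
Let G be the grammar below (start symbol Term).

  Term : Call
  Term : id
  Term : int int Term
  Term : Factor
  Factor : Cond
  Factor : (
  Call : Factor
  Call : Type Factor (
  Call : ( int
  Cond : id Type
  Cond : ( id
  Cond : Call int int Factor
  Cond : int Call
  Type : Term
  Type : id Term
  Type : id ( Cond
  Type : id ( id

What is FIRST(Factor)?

From Factor : Cond: add FIRST(Cond) = { (, id, int }.
Factor : ( contributes {(}.
Union: FIRST(Factor) = { (, id, int }.

{ (, id, int }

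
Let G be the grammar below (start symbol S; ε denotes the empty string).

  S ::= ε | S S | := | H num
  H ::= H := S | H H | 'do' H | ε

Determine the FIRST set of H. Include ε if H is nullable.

{ 'do', :=, ε }

From H ::= H := S: H nullable, take FIRST(H) ∪ {:=} = { 'do', := }.
From H ::= H H: H, H nullable, take FIRST(H) ∪ FIRST(H) = { 'do', := }; also ε since the whole RHS is nullable.
H ::= 'do' H contributes {'do'}.
H ::= ε contributes ε.
Union: FIRST(H) = { 'do', :=, ε }.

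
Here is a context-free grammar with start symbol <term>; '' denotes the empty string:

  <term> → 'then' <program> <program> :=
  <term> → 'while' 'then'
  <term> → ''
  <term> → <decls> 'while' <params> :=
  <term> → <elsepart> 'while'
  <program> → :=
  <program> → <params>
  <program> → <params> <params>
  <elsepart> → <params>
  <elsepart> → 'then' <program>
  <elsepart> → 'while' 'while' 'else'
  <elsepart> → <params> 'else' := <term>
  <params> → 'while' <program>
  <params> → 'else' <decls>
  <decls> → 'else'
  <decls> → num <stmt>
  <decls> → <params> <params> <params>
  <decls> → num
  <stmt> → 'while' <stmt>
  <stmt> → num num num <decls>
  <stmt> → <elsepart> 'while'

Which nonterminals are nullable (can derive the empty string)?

{ <term> }

Directly nullable (have an ''-production): <term>.
No other nonterminal has a production whose RHS symbols are all nullable.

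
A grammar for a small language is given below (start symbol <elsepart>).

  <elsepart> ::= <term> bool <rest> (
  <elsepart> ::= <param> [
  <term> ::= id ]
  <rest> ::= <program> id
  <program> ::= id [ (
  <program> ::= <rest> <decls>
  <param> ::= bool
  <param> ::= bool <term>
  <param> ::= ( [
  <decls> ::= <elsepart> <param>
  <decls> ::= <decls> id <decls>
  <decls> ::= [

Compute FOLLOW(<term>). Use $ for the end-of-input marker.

{ [, bool, id }

In <elsepart> ::= <term> bool <rest> (: add FIRST(bool <rest> () = { bool }.
In <param> ::= bool <term>: <term> is at the end, add FOLLOW(<param>) = { [, id }.
Union: FOLLOW(<term>) = { [, bool, id }.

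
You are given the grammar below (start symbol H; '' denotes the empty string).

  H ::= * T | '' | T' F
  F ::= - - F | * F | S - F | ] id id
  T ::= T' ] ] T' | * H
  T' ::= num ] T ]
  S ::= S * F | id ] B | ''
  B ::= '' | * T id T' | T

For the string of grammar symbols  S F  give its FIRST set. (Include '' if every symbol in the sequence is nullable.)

Add FIRST(S)\{''} = { *, id }; S is nullable, continue.
Add FIRST(F) = { *, -, ], id }; F is not nullable, stop.

{ *, -, ], id }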